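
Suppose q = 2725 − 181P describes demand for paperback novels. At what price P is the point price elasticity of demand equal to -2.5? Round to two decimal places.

Ed = −181P/(2725 − 181P). Set this equal to -2.5:
181P = 2.5·(2725 − 181P) ⇒ 181P(1 + 2.5) = 2.5·2725
P = 2.5·2725 / (181·3.5) = 10.7537…

10.75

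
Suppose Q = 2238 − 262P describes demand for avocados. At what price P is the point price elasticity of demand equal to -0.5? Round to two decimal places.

2.85

Ed = −262P/(2238 − 262P). Set this equal to -0.5:
262P = 0.5·(2238 − 262P) ⇒ 262P(1 + 0.5) = 0.5·2238
P = 0.5·2238 / (262·1.5) = 2.8473…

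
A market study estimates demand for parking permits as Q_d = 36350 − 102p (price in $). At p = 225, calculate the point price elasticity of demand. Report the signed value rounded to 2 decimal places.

dQ_d/dp = −102. At p = 225, Q_d = 36350 − 102(225) = 13400.
Ed = (dQ_d/dp)·(p/Q_d) = −102 × (225/13400) = -1.7126…

-1.71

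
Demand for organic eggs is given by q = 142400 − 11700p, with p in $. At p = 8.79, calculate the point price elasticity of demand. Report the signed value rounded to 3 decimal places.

-2.600

dq/dp = −11700. At p = 8.79, q = 142400 − 11700(8.79) = 39557.
Ed = (dq/dp)·(p/q) = −11700 × (8.79/39557) = -2.59986…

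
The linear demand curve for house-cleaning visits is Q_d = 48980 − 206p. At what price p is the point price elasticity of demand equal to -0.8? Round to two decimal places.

105.67

Ed = −206p/(48980 − 206p). Set this equal to -0.8:
206p = 0.8·(48980 − 206p) ⇒ 206p(1 + 0.8) = 0.8·48980
p = 0.8·48980 / (206·1.8) = 105.6742…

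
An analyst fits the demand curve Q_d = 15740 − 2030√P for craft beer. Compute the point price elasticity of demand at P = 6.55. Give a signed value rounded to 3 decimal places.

dQ_d/dP = −2030/(2√P) = -396.593. At P = 6.55, Q_d = 10544.6.
Ed = (dQ_d/dP)·(P/Q_d) = (-396.593) × (6.55/10544.6) = -0.24635…

-0.246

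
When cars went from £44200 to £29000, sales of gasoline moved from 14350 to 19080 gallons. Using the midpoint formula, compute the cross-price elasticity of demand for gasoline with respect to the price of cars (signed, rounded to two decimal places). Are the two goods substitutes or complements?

-0.68; complements

%ΔQ_{gasoline} = (19080 − 14350)/avg = 4730/16715 = 0.282979…
%ΔP_{cars} = (29000 − 44200)/avg = -15200/36600 = -0.415300…
E_cross = (4730/16715) / (-15200/36600) = -0.6813…
E_cross < 0 ⇒ the goods are complements.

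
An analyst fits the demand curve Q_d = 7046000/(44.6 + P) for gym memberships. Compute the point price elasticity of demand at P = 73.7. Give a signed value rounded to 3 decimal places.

-0.623

dQ_d/dP = −7046000/(44.6 + P)² = -503.469. At P = 73.7, Q_d = 59560.4.
Ed = (dQ_d/dP)·(P/Q_d) = (-503.469) × (73.7/59560.4) = -0.62299…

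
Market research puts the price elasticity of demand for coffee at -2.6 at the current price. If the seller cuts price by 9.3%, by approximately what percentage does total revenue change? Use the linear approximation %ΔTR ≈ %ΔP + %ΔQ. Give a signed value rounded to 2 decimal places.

+14.88%

%ΔQ ≈ Ed × %ΔP = (-2.6) × (-9.3%) = +24.1800%
%ΔTR ≈ %ΔP + %ΔQ = (-9.3%) + (+24.1800%) = +14.8800%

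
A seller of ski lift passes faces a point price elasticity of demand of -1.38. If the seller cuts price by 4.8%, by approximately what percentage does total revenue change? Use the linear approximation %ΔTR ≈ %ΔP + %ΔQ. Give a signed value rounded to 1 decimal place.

%ΔQ ≈ Ed × %ΔP = (-1.38) × (-4.8%) = +6.6240%
%ΔTR ≈ %ΔP + %ΔQ = (-4.8%) + (+6.6240%) = +1.8240%

+1.8%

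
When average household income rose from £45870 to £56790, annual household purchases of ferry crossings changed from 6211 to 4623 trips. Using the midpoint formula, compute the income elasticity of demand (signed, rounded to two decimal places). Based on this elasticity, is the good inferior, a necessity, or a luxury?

-1.38; inferior

%ΔQ = (4623 − 6211)/[( 6211 + 4623)/2] = -1588/5417 = -0.293151…
%ΔIncome = (56790 − 45870)/[( 45870 + 56790)/2] = 10920/51330 = 0.212741…
E_income = (-1588/5417) / (10920/51330) = -1.3779…
E_income < 0 ⇒ inferior good.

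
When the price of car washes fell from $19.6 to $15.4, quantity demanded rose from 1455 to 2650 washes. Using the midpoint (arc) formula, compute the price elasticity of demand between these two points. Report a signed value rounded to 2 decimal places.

%ΔQ = (2650 − 1455) / [(1455 + 2650)/2] = 1195/2052.5 = 0.582216…
%ΔP = (15.4 − 19.6) / [(19.6 + 15.4)/2] = -4.2/17.5 = -0.24
Arc Ed = %ΔQ / %ΔP = (1195/2052.5) / (-4.2/17.5) = -2.4259…

-2.43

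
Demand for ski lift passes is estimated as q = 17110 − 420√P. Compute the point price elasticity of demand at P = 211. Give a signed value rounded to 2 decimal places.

-0.28

dq/dP = −420/(2√P) = -14.457. At P = 211, q = 11009.1.
Ed = (dq/dP)·(P/q) = (-14.457) × (211/11009.1) = -0.2770…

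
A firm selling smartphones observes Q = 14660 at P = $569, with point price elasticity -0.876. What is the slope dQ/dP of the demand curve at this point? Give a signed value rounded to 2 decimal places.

Ed = (dQ/dP)·(P/Q) ⇒ dQ/dP = Ed·Q/P = (-0.876)·14660/569 = -22.5697…

-22.57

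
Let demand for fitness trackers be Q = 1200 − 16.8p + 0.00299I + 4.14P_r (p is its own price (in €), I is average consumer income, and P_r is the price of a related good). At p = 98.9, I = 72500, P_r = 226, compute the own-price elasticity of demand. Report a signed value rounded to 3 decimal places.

-2.405

At the given values, Q = 1200 − 16.8(98.9) + 0.00299(72500) + 4.14(226) = 690.895.
∂Q/∂p = −16.8.
E = (-16.8) × (98.9/690.895) = -2.40488…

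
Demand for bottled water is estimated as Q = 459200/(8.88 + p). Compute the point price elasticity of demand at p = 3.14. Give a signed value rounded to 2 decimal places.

dQ/dp = −459200/(8.88 + p)² = -3178.29. At p = 3.14, Q = 38203.
Ed = (dQ/dp)·(p/Q) = (-3178.29) × (3.14/38203) = -0.2612…

-0.26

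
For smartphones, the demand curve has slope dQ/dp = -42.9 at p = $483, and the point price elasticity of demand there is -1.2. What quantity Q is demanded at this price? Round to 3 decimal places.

17267.250

Ed = (dQ/dp)·(p/Q) ⇒ Q = (dQ/dp)·p/Ed = (-42.9)·483/(-1.2) = 17267.25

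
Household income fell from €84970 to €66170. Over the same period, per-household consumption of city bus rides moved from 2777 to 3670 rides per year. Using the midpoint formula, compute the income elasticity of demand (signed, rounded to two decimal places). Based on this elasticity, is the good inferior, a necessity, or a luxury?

%ΔQ = (3670 − 2777)/[( 2777 + 3670)/2] = 893/3223.5 = 0.277028…
%ΔIncome = (66170 − 84970)/[( 84970 + 66170)/2] = -18800/75570 = -0.248775…
E_income = (893/3223.5) / (-18800/75570) = -1.1135…
E_income < 0 ⇒ inferior good.

-1.11; inferior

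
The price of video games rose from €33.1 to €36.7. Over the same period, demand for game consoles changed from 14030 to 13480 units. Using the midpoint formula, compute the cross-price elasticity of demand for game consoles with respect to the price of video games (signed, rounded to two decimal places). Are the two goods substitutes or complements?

-0.39; complements

%ΔQ_{game consoles} = (13480 − 14030)/avg = -550/13755 = -0.039985…
%ΔP_{video games} = (36.7 − 33.1)/avg = 3.6/34.9 = 0.103151…
E_cross = (-550/13755) / (3.6/34.9) = -0.3876…
E_cross < 0 ⇒ the goods are complements.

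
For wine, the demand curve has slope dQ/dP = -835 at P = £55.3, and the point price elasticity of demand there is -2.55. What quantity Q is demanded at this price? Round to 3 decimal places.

18108.039

Ed = (dQ/dP)·(P/Q) ⇒ Q = (dQ/dP)·P/Ed = (-835)·55.3/(-2.55) = 18108.03921…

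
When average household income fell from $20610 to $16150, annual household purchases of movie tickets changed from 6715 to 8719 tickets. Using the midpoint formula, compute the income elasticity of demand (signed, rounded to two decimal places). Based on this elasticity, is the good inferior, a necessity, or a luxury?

-1.07; inferior

%ΔQ = (8719 − 6715)/[( 6715 + 8719)/2] = 2004/7717 = 0.259686…
%ΔIncome = (16150 − 20610)/[( 20610 + 16150)/2] = -4460/18380 = -0.242655…
E_income = (2004/7717) / (-4460/18380) = -1.0701…
E_income < 0 ⇒ inferior good.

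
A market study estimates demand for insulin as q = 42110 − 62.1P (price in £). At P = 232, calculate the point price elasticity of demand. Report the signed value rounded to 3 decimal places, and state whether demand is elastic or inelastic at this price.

-0.520; inelastic

dq/dP = −62.1. At P = 232, q = 42110 − 62.1(232) = 27702.8.
Ed = (dq/dP)·(P/q) = −62.1 × (232/27702.8) = -0.52006…
|Ed| = 0.520 < 1, so demand is inelastic.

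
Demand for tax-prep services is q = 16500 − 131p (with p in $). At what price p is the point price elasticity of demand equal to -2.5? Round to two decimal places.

Ed = −131p/(16500 − 131p). Set this equal to -2.5:
131p = 2.5·(16500 − 131p) ⇒ 131p(1 + 2.5) = 2.5·16500
p = 2.5·16500 / (131·3.5) = 89.9672…

89.97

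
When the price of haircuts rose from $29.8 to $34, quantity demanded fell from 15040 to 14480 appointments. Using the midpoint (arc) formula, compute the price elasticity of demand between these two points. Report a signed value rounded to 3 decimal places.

-0.288

%ΔQ = (14480 − 15040) / [(15040 + 14480)/2] = -560/14760 = -0.037940…
%ΔP = (34 − 29.8) / [(29.8 + 34)/2] = 4.2/31.9 = 0.131661…
Arc Ed = %ΔQ / %ΔP = (-560/14760) / (4.2/31.9) = -0.28816…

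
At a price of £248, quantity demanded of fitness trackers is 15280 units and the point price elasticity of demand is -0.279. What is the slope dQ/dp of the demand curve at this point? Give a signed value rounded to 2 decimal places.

Ed = (dQ/dp)·(p/Q) ⇒ dQ/dp = Ed·Q/p = (-0.279)·15280/248 = -17.19

-17.19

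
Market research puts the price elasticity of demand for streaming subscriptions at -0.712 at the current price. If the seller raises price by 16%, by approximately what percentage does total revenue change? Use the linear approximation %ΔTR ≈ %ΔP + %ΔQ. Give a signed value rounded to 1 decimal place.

+4.6%

%ΔQ ≈ Ed × %ΔP = (-0.712) × (+16%) = -11.3920%
%ΔTR ≈ %ΔP + %ΔQ = (+16%) + (-11.3920%) = +4.6080%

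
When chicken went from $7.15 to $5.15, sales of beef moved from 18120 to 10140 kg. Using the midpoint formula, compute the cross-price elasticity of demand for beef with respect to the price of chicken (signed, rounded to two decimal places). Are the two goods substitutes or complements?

1.74; substitutes

%ΔQ_{beef} = (10140 − 18120)/avg = -7980/14130 = -0.564755…
%ΔP_{chicken} = (5.15 − 7.15)/avg = -2/6.15 = -0.325203…
E_cross = (-7980/14130) / (-2/6.15) = 1.7366…
E_cross > 0 ⇒ the goods are substitutes.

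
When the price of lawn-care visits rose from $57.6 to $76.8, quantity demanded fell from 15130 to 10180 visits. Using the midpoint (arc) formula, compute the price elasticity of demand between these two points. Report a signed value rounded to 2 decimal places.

-1.37

%ΔQ = (10180 − 15130) / [(15130 + 10180)/2] = -4950/12655 = -0.391149…
%ΔP = (76.8 − 57.6) / [(57.6 + 76.8)/2] = 19.2/67.2 = 0.285714…
Arc Ed = %ΔQ / %ΔP = (-4950/12655) / (19.2/67.2) = -1.3690…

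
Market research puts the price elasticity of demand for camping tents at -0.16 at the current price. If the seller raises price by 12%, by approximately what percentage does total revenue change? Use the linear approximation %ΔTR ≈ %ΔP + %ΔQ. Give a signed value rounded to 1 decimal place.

+10.1%

%ΔQ ≈ Ed × %ΔP = (-0.16) × (+12%) = -1.9200%
%ΔTR ≈ %ΔP + %ΔQ = (+12%) + (-1.9200%) = +10.0800%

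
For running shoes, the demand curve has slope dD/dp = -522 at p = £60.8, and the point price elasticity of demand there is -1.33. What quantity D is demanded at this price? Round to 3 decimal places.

Ed = (dD/dp)·(p/D) ⇒ D = (dD/dp)·p/Ed = (-522)·60.8/(-1.33) = 23862.85714…

23862.857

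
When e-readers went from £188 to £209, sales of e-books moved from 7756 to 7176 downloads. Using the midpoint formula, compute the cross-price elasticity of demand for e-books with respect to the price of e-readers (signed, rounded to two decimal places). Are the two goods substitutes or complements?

%ΔQ_{e-books} = (7176 − 7756)/avg = -580/7466 = -0.077685…
%ΔP_{e-readers} = (209 − 188)/avg = 21/198.5 = 0.105793…
E_cross = (-580/7466) / (21/198.5) = -0.7343…
E_cross < 0 ⇒ the goods are complements.

-0.73; complements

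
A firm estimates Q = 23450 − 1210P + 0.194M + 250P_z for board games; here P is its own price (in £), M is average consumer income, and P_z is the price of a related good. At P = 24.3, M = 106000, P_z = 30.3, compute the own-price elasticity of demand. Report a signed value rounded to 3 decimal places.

-1.325

At the given values, Q = 23450 − 1210(24.3) + 0.194(106000) + 250(30.3) = 22186.
∂Q/∂P = −1210.
E = (-1210) × (24.3/22186) = -1.32529…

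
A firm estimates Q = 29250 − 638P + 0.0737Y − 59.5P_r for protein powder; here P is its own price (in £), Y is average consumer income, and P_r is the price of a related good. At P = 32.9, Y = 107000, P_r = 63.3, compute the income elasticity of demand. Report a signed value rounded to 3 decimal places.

0.637

At the given values, Q = 29250 − 638(32.9) + 0.0737(107000) − 59.5(63.3) = 12379.35.
∂Q/∂Y = 0.0737.
E = (0.0737) × (107000/12379.35) = 0.63702…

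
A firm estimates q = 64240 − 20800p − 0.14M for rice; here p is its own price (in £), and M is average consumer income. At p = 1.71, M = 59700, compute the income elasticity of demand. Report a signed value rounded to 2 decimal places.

At the given values, q = 64240 − 20800(1.71) − 0.14(59700) = 20314.
∂q/∂M = -0.14.
E = (-0.14) × (59700/20314) = -0.4114…

-0.41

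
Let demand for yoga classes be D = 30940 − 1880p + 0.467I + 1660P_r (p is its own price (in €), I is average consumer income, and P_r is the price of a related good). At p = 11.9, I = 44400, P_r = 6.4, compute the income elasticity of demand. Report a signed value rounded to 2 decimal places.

0.52

At the given values, D = 30940 − 1880(11.9) + 0.467(44400) + 1660(6.4) = 39926.8.
∂D/∂I = 0.467.
E = (0.467) × (44400/39926.8) = 0.5193…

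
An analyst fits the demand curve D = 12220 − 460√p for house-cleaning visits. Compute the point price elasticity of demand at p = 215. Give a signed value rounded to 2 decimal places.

-0.62

dD/dp = −460/(2√p) = -15.6859. At p = 215, D = 5475.08.
Ed = (dD/dp)·(p/D) = (-15.6859) × (215/5475.08) = -0.6159…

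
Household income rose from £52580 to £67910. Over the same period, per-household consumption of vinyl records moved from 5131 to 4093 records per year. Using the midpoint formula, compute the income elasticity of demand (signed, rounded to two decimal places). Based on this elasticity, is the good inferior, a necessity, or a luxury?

%ΔQ = (4093 − 5131)/[( 5131 + 4093)/2] = -1038/4612 = -0.225065…
%ΔIncome = (67910 − 52580)/[( 52580 + 67910)/2] = 15330/60245 = 0.254460…
E_income = (-1038/4612) / (15330/60245) = -0.8844…
E_income < 0 ⇒ inferior good.

-0.88; inferior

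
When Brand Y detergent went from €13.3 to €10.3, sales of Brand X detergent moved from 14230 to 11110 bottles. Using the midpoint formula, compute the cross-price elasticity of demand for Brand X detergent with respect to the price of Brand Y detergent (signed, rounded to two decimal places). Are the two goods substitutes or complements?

%ΔQ_{Brand X detergent} = (11110 − 14230)/avg = -3120/12670 = -0.246250…
%ΔP_{Brand Y detergent} = (10.3 − 13.3)/avg = -3/11.8 = -0.254237…
E_cross = (-3120/12670) / (-3/11.8) = 0.9685…
E_cross > 0 ⇒ the goods are substitutes.

0.97; substitutes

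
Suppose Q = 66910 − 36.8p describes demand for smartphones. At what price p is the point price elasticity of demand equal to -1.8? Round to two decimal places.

Ed = −36.8p/(66910 − 36.8p). Set this equal to -1.8:
36.8p = 1.8·(66910 − 36.8p) ⇒ 36.8p(1 + 1.8) = 1.8·66910
p = 1.8·66910 / (36.8·2.8) = 1168.8470…

1168.85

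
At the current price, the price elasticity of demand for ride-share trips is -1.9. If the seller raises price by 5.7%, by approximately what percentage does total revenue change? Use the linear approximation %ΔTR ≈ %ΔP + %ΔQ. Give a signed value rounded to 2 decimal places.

-5.13%

%ΔQ ≈ Ed × %ΔP = (-1.9) × (+5.7%) = -10.8300%
%ΔTR ≈ %ΔP + %ΔQ = (+5.7%) + (-10.8300%) = -5.1300%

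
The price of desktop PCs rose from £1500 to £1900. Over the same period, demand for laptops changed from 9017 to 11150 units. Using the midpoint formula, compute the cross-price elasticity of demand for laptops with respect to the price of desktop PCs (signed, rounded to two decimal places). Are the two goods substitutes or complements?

%ΔQ_{laptops} = (11150 − 9017)/avg = 2133/10083.5 = 0.211533…
%ΔP_{desktop PCs} = (1900 − 1500)/avg = 400/1700 = 0.235294…
E_cross = (2133/10083.5) / (400/1700) = 0.8990…
E_cross > 0 ⇒ the goods are substitutes.

0.90; substitutes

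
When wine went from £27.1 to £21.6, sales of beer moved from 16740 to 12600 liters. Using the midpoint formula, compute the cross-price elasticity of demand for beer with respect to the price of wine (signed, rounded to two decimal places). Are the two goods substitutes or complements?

%ΔQ_{beer} = (12600 − 16740)/avg = -4140/14670 = -0.282208…
%ΔP_{wine} = (21.6 − 27.1)/avg = -5.5/24.35 = -0.225872…
E_cross = (-4140/14670) / (-5.5/24.35) = 1.2494…
E_cross > 0 ⇒ the goods are substitutes.

1.25; substitutes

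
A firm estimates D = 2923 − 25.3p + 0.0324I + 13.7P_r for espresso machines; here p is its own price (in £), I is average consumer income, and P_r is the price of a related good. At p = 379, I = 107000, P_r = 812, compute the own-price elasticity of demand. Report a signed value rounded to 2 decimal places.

-1.21

At the given values, D = 2923 − 25.3(379) + 0.0324(107000) + 13.7(812) = 7925.5.
∂D/∂p = −25.3.
E = (-25.3) × (379/7925.5) = -1.2098…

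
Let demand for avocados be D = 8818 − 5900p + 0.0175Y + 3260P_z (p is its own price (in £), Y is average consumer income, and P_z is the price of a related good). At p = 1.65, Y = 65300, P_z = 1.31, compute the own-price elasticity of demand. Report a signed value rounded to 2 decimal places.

At the given values, D = 8818 − 5900(1.65) + 0.0175(65300) + 3260(1.31) = 4496.35.
∂D/∂p = −5900.
E = (-5900) × (1.65/4496.35) = -2.1650…

-2.17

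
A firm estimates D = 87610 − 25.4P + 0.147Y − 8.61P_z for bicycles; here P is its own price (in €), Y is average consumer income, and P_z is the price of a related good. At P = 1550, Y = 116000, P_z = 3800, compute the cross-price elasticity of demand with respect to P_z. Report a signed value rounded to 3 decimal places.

At the given values, D = 87610 − 25.4(1550) + 0.147(116000) − 8.61(3800) = 32574.
∂D/∂P_z = -8.61.
E = (-8.61) × (3800/32574) = -1.00442…

-1.004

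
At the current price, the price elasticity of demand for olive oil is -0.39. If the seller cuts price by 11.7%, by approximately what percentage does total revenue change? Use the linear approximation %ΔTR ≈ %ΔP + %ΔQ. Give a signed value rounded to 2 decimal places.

-7.14%

%ΔQ ≈ Ed × %ΔP = (-0.39) × (-11.7%) = +4.5630%
%ΔTR ≈ %ΔP + %ΔQ = (-11.7%) + (+4.5630%) = -7.1370%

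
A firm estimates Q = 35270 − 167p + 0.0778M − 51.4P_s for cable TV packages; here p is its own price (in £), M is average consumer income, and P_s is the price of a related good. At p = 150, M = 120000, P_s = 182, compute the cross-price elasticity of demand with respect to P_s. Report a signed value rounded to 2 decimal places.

-0.92

At the given values, Q = 35270 − 167(150) + 0.0778(120000) − 51.4(182) = 10201.2.
∂Q/∂P_s = -51.4.
E = (-51.4) × (182/10201.2) = -0.9170…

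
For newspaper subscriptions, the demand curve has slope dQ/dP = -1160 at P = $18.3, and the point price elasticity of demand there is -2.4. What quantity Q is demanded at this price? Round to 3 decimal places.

8845.000

Ed = (dQ/dP)·(P/Q) ⇒ Q = (dQ/dP)·P/Ed = (-1160)·18.3/(-2.4) = 8845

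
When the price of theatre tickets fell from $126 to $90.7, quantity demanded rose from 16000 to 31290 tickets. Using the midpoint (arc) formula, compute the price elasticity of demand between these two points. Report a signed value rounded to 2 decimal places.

%ΔQ = (31290 − 16000) / [(16000 + 31290)/2] = 15290/23645 = 0.646648…
%ΔP = (90.7 − 126) / [(126 + 90.7)/2] = -35.3/108.35 = -0.325796…
Arc Ed = %ΔQ / %ΔP = (15290/23645) / (-35.3/108.35) = -1.9848…

-1.98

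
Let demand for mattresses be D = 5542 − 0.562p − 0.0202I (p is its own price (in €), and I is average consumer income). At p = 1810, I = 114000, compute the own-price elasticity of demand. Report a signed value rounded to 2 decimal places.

At the given values, D = 5542 − 0.562(1810) − 0.0202(114000) = 2221.98.
∂D/∂p = −0.562.
E = (-0.562) × (1810/2221.98) = -0.4577…

-0.46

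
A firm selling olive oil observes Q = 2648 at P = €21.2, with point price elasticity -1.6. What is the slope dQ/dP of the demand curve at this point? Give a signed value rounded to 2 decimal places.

-199.85

Ed = (dQ/dP)·(P/Q) ⇒ dQ/dP = Ed·Q/P = (-1.6)·2648/21.2 = -199.8490…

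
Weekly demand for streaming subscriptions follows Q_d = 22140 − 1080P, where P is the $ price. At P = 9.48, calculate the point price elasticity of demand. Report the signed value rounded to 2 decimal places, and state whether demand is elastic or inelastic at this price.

dQ_d/dP = −1080. At P = 9.48, Q_d = 22140 − 1080(9.48) = 11901.6.
Ed = (dQ_d/dP)·(P/Q_d) = −1080 × (9.48/11901.6) = -0.8602…
|Ed| = 0.86 < 1, so demand is inelastic.

-0.86; inelastic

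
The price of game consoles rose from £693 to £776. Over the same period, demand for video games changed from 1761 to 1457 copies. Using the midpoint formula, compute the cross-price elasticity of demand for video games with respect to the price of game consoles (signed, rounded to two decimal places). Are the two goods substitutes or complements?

-1.67; complements

%ΔQ_{video games} = (1457 − 1761)/avg = -304/1609 = -0.188937…
%ΔP_{game consoles} = (776 − 693)/avg = 83/734.5 = 0.113002…
E_cross = (-304/1609) / (83/734.5) = -1.6719…
E_cross < 0 ⇒ the goods are complements.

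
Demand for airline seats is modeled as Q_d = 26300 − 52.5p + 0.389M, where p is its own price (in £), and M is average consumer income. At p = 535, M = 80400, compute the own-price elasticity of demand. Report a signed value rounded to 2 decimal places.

-0.95

At the given values, Q_d = 26300 − 52.5(535) + 0.389(80400) = 29488.1.
∂Q_d/∂p = −52.5.
E = (-52.5) × (535/29488.1) = -0.9525…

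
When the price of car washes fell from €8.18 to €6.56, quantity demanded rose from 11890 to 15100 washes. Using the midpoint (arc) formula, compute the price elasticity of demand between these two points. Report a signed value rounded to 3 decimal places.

%ΔQ = (15100 − 11890) / [(11890 + 15100)/2] = 3210/13495 = 0.237865…
%ΔP = (6.56 − 8.18) / [(8.18 + 6.56)/2] = -1.62/7.37 = -0.219810…
Arc Ed = %ΔQ / %ΔP = (3210/13495) / (-1.62/7.37) = -1.08214…

-1.082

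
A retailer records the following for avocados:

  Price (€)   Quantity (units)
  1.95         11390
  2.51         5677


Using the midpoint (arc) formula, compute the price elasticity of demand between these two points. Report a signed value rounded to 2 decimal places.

-2.67

%ΔQ = (5677 − 11390) / [(11390 + 5677)/2] = -5713/8533.5 = -0.669479…
%ΔP = (2.51 − 1.95) / [(1.95 + 2.51)/2] = 0.56/2.23 = 0.251121…
Arc Ed = %ΔQ / %ΔP = (-5713/8533.5) / (0.56/2.23) = -2.6659…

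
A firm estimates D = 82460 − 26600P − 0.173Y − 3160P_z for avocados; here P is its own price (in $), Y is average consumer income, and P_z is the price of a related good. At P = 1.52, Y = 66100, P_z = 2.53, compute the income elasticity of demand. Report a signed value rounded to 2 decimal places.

At the given values, D = 82460 − 26600(1.52) − 0.173(66100) − 3160(2.53) = 22597.9.
∂D/∂Y = -0.173.
E = (-0.173) × (66100/22597.9) = -0.5060…

-0.51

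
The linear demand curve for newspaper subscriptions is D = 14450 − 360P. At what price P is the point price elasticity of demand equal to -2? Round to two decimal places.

Ed = −360P/(14450 − 360P). Set this equal to -2:
360P = 2·(14450 − 360P) ⇒ 360P(1 + 2) = 2·14450
P = 2·14450 / (360·3) = 26.7592…

26.76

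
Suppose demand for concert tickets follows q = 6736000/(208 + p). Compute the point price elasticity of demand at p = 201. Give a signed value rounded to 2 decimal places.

dq/dp = −6736000/(208 + p)² = -40.2676. At p = 201, q = 16469.4.
Ed = (dq/dp)·(p/q) = (-40.2676) × (201/16469.4) = -0.4914…

-0.49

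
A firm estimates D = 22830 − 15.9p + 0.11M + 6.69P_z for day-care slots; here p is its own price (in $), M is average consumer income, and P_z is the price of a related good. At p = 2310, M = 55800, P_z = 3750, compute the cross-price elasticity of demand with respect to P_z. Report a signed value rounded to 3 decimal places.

1.448

At the given values, D = 22830 − 15.9(2310) + 0.11(55800) + 6.69(3750) = 17326.5.
∂D/∂P_z = 6.69.
E = (6.69) × (3750/17326.5) = 1.44792…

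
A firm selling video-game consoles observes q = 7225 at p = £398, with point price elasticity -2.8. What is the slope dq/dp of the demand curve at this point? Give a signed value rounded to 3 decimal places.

-50.829

Ed = (dq/dp)·(p/q) ⇒ dq/dp = Ed·q/p = (-2.8)·7225/398 = -50.82914…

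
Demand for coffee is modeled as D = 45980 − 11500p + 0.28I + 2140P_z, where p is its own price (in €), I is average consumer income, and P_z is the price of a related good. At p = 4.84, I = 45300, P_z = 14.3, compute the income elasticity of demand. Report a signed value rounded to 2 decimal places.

0.38

At the given values, D = 45980 − 11500(4.84) + 0.28(45300) + 2140(14.3) = 33606.
∂D/∂I = 0.28.
E = (0.28) × (45300/33606) = 0.3774…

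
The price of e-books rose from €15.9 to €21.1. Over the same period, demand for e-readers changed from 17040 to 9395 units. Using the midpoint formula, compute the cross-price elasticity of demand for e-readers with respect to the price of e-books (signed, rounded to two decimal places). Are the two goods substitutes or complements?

-2.06; complements

%ΔQ_{e-readers} = (9395 − 17040)/avg = -7645/13217.5 = -0.578399…
%ΔP_{e-books} = (21.1 − 15.9)/avg = 5.2/18.5 = 0.281081…
E_cross = (-7645/13217.5) / (5.2/18.5) = -2.0577…
E_cross < 0 ⇒ the goods are complements.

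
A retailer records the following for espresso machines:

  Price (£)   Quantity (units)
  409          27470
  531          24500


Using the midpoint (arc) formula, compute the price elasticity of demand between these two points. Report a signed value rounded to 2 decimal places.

-0.44

%ΔQ = (24500 − 27470) / [(27470 + 24500)/2] = -2970/25985 = -0.114296…
%ΔP = (531 − 409) / [(409 + 531)/2] = 122/470 = 0.259574…
Arc Ed = %ΔQ / %ΔP = (-2970/25985) / (122/470) = -0.4403…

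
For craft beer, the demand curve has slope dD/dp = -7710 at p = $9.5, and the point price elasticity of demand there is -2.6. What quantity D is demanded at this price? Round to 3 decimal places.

28171.154

Ed = (dD/dp)·(p/D) ⇒ D = (dD/dp)·p/Ed = (-7710)·9.5/(-2.6) = 28171.15384…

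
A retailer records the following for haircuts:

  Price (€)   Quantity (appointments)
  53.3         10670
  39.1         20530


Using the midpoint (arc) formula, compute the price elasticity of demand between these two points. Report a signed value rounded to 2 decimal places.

%ΔQ = (20530 − 10670) / [(10670 + 20530)/2] = 9860/15600 = 0.632051…
%ΔP = (39.1 − 53.3) / [(53.3 + 39.1)/2] = -14.2/46.2 = -0.307359…
Arc Ed = %ΔQ / %ΔP = (9860/15600) / (-14.2/46.2) = -2.0563…

-2.06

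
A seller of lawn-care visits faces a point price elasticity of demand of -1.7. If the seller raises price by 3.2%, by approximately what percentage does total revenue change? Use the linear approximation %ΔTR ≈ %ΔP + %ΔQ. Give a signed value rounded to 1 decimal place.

%ΔQ ≈ Ed × %ΔP = (-1.7) × (+3.2%) = -5.4400%
%ΔTR ≈ %ΔP + %ΔQ = (+3.2%) + (-5.4400%) = -2.2400%

-2.2%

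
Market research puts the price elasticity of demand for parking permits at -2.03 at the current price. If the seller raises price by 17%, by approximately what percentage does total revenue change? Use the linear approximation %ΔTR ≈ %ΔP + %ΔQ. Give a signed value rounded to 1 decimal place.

%ΔQ ≈ Ed × %ΔP = (-2.03) × (+17%) = -34.5100%
%ΔTR ≈ %ΔP + %ΔQ = (+17%) + (-34.5100%) = -17.5100%

-17.5%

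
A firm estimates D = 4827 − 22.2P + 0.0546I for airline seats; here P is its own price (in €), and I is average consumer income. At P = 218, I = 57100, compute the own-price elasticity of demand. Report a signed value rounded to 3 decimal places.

At the given values, D = 4827 − 22.2(218) + 0.0546(57100) = 3105.06.
∂D/∂P = −22.2.
E = (-22.2) × (218/3105.06) = -1.55861…

-1.559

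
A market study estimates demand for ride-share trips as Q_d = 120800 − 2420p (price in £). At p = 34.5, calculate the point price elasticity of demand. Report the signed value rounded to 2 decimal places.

-2.24

dQ_d/dp = −2420. At p = 34.5, Q_d = 120800 − 2420(34.5) = 37310.
Ed = (dQ_d/dp)·(p/Q_d) = −2420 × (34.5/37310) = -2.2377…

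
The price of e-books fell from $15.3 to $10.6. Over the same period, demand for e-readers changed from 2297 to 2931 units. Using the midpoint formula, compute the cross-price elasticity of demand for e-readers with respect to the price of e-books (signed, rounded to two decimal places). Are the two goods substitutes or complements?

-0.67; complements

%ΔQ_{e-readers} = (2931 − 2297)/avg = 634/2614 = 0.242540…
%ΔP_{e-books} = (10.6 − 15.3)/avg = -4.7/12.95 = -0.362934…
E_cross = (634/2614) / (-4.7/12.95) = -0.6682…
E_cross < 0 ⇒ the goods are complements.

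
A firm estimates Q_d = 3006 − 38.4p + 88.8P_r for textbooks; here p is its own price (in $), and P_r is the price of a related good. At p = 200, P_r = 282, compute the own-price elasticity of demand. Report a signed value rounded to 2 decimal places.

-0.38

At the given values, Q_d = 3006 − 38.4(200) + 88.8(282) = 20367.6.
∂Q_d/∂p = −38.4.
E = (-38.4) × (200/20367.6) = -0.3770…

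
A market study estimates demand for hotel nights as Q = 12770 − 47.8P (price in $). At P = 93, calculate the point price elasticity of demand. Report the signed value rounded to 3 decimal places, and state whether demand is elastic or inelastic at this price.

-0.534; inelastic

dQ/dP = −47.8. At P = 93, Q = 12770 − 47.8(93) = 8324.6.
Ed = (dQ/dP)·(P/Q) = −47.8 × (93/8324.6) = -0.53400…
|Ed| = 0.534 < 1, so demand is inelastic.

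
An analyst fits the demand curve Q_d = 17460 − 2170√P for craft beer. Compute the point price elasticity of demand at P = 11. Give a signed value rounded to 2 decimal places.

dQ_d/dP = −2170/(2√P) = -327.14. At P = 11, Q_d = 10262.9.
Ed = (dQ_d/dP)·(P/Q_d) = (-327.14) × (11/10262.9) = -0.3506…

-0.35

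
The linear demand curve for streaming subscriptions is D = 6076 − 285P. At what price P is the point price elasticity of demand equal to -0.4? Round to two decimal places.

6.09

Ed = −285P/(6076 − 285P). Set this equal to -0.4:
285P = 0.4·(6076 − 285P) ⇒ 285P(1 + 0.4) = 0.4·6076
P = 0.4·6076 / (285·1.4) = 6.0912…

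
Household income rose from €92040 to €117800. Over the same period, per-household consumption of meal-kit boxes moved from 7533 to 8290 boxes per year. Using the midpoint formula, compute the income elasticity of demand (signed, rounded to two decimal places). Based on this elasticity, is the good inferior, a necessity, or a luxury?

%ΔQ = (8290 − 7533)/[( 7533 + 8290)/2] = 757/7911.5 = 0.095683…
%ΔIncome = (117800 − 92040)/[( 92040 + 117800)/2] = 25760/104920 = 0.245520…
E_income = (757/7911.5) / (25760/104920) = 0.3897…
0 < E_income < 1 ⇒ normal good, necessity.

0.39; necessity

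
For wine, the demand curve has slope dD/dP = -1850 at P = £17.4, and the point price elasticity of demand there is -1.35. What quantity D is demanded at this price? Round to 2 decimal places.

23844.44

Ed = (dD/dP)·(P/D) ⇒ D = (dD/dP)·P/Ed = (-1850)·17.4/(-1.35) = 23844.4444…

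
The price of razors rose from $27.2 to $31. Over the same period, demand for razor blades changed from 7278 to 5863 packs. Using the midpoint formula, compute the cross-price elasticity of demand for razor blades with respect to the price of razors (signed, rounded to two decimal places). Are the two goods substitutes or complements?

%ΔQ_{razor blades} = (5863 − 7278)/avg = -1415/6570.5 = -0.215356…
%ΔP_{razors} = (31 − 27.2)/avg = 3.8/29.1 = 0.130584…
E_cross = (-1415/6570.5) / (3.8/29.1) = -1.6491…
E_cross < 0 ⇒ the goods are complements.

-1.65; complements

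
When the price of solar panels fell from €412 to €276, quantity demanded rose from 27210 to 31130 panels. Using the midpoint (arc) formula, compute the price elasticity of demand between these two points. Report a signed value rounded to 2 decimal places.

%ΔQ = (31130 − 27210) / [(27210 + 31130)/2] = 3920/29170 = 0.134384…
%ΔP = (276 − 412) / [(412 + 276)/2] = -136/344 = -0.395348…
Arc Ed = %ΔQ / %ΔP = (3920/29170) / (-136/344) = -0.3399…

-0.34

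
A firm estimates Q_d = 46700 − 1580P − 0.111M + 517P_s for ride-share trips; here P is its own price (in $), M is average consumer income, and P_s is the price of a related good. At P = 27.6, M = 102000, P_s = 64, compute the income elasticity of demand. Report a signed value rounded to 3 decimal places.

-0.455

At the given values, Q_d = 46700 − 1580(27.6) − 0.111(102000) + 517(64) = 24858.
∂Q_d/∂M = -0.111.
E = (-0.111) × (102000/24858) = -0.45546…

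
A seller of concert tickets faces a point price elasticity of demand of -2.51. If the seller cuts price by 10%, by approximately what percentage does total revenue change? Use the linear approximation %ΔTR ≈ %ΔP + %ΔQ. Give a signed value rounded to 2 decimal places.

%ΔQ ≈ Ed × %ΔP = (-2.51) × (-10%) = +25.1000%
%ΔTR ≈ %ΔP + %ΔQ = (-10%) + (+25.1000%) = +15.1000%

+15.10%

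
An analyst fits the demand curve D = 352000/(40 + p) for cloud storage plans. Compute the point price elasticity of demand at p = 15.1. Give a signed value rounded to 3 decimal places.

-0.274

dD/dp = −352000/(40 + p)² = -115.942. At p = 15.1, D = 6388.38.
Ed = (dD/dp)·(p/D) = (-115.942) × (15.1/6388.38) = -0.27404…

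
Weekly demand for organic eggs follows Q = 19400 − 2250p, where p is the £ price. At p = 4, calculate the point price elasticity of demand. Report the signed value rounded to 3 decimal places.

dQ/dp = −2250. At p = 4, Q = 19400 − 2250(4) = 10400.
Ed = (dQ/dp)·(p/Q) = −2250 × (4/10400) = -0.86538…

-0.865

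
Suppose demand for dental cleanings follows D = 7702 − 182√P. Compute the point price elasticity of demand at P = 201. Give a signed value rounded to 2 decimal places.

dD/dP = −182/(2√P) = -6.41865. At P = 201, D = 5121.7.
Ed = (dD/dP)·(P/D) = (-6.41865) × (201/5121.7) = -0.2518…

-0.25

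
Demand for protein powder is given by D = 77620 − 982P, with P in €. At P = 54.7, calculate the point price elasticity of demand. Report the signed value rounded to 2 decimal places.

-2.25

dD/dP = −982. At P = 54.7, D = 77620 − 982(54.7) = 23904.6.
Ed = (dD/dP)·(P/D) = −982 × (54.7/23904.6) = -2.2470…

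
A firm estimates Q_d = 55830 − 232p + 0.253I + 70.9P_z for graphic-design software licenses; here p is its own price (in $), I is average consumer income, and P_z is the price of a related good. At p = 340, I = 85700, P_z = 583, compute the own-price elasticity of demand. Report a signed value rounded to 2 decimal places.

-1.97

At the given values, Q_d = 55830 − 232(340) + 0.253(85700) + 70.9(583) = 39966.8.
∂Q_d/∂p = −232.
E = (-232) × (340/39966.8) = -1.9736…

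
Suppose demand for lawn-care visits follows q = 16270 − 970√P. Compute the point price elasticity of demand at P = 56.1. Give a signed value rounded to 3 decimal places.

-0.403

dq/dP = −970/(2√P) = -64.7531. At P = 56.1, q = 9004.71.
Ed = (dq/dP)·(P/q) = (-64.7531) × (56.1/9004.71) = -0.40341…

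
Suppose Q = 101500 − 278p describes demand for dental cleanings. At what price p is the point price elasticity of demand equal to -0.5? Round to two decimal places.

Ed = −278p/(101500 − 278p). Set this equal to -0.5:
278p = 0.5·(101500 − 278p) ⇒ 278p(1 + 0.5) = 0.5·101500
p = 0.5·101500 / (278·1.5) = 121.7026…

121.70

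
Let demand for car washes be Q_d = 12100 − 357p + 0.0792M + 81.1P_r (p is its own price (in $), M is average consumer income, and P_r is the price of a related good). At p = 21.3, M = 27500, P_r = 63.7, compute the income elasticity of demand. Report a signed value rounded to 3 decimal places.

0.184

At the given values, Q_d = 12100 − 357(21.3) + 0.0792(27500) + 81.1(63.7) = 11839.97.
∂Q_d/∂M = 0.0792.
E = (0.0792) × (27500/11839.97) = 0.18395…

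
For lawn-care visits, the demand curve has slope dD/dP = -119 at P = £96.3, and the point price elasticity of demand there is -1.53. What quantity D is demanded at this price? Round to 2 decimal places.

Ed = (dD/dP)·(P/D) ⇒ D = (dD/dP)·P/Ed = (-119)·96.3/(-1.53) = 7490

7490.00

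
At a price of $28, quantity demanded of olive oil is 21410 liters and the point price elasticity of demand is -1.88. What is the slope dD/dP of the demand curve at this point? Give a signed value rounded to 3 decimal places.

-1437.529

Ed = (dD/dP)·(P/D) ⇒ dD/dP = Ed·D/P = (-1.88)·21410/28 = -1437.52857…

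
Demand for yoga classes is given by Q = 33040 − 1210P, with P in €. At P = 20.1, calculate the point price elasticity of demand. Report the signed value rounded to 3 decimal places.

-2.789

dQ/dP = −1210. At P = 20.1, Q = 33040 − 1210(20.1) = 8719.
Ed = (dQ/dP)·(P/Q) = −1210 × (20.1/8719) = -2.78942…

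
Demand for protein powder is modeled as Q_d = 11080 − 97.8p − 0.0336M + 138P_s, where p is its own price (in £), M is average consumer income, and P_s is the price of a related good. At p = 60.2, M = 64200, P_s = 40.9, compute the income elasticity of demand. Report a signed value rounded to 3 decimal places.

-0.249

At the given values, Q_d = 11080 − 97.8(60.2) − 0.0336(64200) + 138(40.9) = 8679.52.
∂Q_d/∂M = -0.0336.
E = (-0.0336) × (64200/8679.52) = -0.24852…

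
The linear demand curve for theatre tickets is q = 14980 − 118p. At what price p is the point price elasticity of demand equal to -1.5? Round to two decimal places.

Ed = −118p/(14980 − 118p). Set this equal to -1.5:
118p = 1.5·(14980 − 118p) ⇒ 118p(1 + 1.5) = 1.5·14980
p = 1.5·14980 / (118·2.5) = 76.1694…

76.17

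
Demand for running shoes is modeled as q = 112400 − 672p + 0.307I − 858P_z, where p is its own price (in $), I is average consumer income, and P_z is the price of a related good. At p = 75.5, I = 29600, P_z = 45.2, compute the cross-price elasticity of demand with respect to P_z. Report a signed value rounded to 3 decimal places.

At the given values, q = 112400 − 672(75.5) + 0.307(29600) − 858(45.2) = 31969.6.
∂q/∂P_z = -858.
E = (-858) × (45.2/31969.6) = -1.21307…

-1.213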